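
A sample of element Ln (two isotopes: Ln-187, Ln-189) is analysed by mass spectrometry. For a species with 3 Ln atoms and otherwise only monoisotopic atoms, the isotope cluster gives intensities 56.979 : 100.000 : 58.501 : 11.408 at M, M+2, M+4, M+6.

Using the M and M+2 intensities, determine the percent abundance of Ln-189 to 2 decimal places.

36.91%

Let p = fractional abundance of Ln-187. I(M+2)/I(M) = [C(3,1)·p^2·(1−p)] / p^3 = 3·(1−p)/p = 100.000/56.979 = 1.7550
(1−p)/p = 1.7550/3 = 0.5850  ⇒  p = 1/(1 + 0.5850) = 0.6309
Ln-187: 63.09%, Ln-189: 36.91%.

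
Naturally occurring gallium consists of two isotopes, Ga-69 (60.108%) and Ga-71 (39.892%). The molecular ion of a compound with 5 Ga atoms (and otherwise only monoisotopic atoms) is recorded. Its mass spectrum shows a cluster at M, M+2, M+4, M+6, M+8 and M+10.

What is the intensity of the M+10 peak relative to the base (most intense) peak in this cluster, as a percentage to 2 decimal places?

Binomial terms of (0.60108 + 0.39892)^5: M 0.0785, M+2 0.2604, M+4 0.3456, M+6 0.2294, M+8 0.0761, M+10 0.0101 → M+4 is the base peak.
P(M+4) = C(5,2) × 0.60108^3 × 0.39892^2 = 10 × 0.2171685 × 0.15913717 = 0.345596 (base)
P(M+10) = C(5,5) × 0.60108^0 × 0.39892^5 = 1 × 1.0000 × 0.0101025 = 0.010103
Relative intensity = 0.010103 / 0.345596 × 100 = 2.92

2.92%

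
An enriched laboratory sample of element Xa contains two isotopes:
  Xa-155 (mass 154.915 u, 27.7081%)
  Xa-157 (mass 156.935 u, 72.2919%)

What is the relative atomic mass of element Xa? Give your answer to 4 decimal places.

156.3753 u

Average mass = Σ (abundance × isotope mass) = 0.277081 × 154.915 + 0.722919 × 156.935
= 42.92400 + 113.45129 = 156.37529 u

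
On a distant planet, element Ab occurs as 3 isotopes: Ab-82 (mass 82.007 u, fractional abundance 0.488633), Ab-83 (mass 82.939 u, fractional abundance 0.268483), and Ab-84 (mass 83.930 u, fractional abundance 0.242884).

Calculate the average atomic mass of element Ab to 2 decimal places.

Average mass = Σ (abundance × isotope mass) = 0.488633 × 82.007 + 0.268483 × 82.939 + 0.242884 × 83.930
= 40.0713 + 22.2677 + 20.3853 = 82.7243 u

82.72 u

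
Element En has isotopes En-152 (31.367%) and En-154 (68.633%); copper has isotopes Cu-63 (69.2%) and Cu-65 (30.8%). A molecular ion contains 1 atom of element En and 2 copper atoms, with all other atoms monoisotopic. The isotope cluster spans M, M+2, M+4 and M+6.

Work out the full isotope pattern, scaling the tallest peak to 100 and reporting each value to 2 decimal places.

32.49 : 100.00 : 69.71 : 14.08

Element En pattern (n=1): 0.31367 : 0.68633
Copper pattern (n=2): 0.478864 : 0.426272 : 0.094864
Convolve the two distributions (both contribute in 2-u steps):
  M: 0.31367×0.478864 = 0.150205
  M+2: 0.31367×0.426272 + 0.68633×0.478864 = 0.462367
  M+4: 0.31367×0.094864 + 0.68633×0.426272 = 0.322319
  M+6: 0.68633×0.094864 = 0.065108
Scale to base peak (0.462367) = 100: 32.49 : 100.00 : 69.71 : 14.08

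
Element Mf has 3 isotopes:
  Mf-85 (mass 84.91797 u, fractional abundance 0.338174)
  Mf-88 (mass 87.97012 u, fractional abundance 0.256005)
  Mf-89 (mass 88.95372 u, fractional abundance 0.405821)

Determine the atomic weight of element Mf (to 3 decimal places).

87.337 u

Weight each isotope mass by its fractional abundance: 0.338174 × 84.91797 + 0.256005 × 87.97012 + 0.405821 × 88.95372
= 28.717050 + 22.520791 + 36.099288 = 87.337129 u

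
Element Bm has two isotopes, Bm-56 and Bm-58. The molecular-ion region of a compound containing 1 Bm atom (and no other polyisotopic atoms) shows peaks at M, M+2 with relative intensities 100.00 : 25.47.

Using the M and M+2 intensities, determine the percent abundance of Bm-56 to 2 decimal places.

79.70%

If p is the fraction of Bm that is Bm-56, then I(M+2)/I(M) = [C(1,1)·p^0·(1−p)] / p^1 = 1·(1−p)/p = 25.47/100.00 = 0.2547
(1−p)/p = 0.2547/1 = 0.2547  ⇒  p = 1/(1 + 0.2547) = 0.7970
Bm-56: 79.70%, Bm-58: 20.30%.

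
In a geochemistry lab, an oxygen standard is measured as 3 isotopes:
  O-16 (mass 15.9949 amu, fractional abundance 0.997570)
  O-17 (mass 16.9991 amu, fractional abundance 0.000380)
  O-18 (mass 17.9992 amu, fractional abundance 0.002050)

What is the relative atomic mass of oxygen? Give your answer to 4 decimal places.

The abundance-weighted mean is 0.997570 × 15.9949 + 0.000380 × 16.9991 + 0.002050 × 17.9992
= 15.95603 + 0.00646 + 0.03690 = 15.99939 amu

15.9994 amu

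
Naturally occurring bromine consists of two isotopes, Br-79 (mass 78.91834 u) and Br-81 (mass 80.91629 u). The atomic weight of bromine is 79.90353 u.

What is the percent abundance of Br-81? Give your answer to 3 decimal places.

Let x be the fractional abundance of Br-79; then Br-81 has abundance 1 − x.
78.91834·x + 80.91629·(1 − x) = 79.90353
(78.91834 − 80.91629)·x = 79.90353 − 80.91629
x = -1.01276 / -1.99795 = 0.50690 → 50.690% Br-79, 49.310% Br-81.

49.310%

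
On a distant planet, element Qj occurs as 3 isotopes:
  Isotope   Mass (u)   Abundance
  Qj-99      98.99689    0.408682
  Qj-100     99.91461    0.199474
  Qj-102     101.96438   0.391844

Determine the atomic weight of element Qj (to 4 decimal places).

Average mass = Σ (abundance × isotope mass) = 0.408682 × 98.99689 + 0.199474 × 99.91461 + 0.391844 × 101.96438
= 40.458247 + 19.930367 + 39.954131 = 100.342745 u

100.3427 u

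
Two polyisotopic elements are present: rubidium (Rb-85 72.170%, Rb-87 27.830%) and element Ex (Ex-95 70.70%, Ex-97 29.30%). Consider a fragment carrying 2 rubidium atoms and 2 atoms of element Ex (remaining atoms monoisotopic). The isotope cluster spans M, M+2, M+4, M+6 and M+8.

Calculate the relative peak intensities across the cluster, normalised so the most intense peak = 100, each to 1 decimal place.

62.5 : 100.0 : 60.0 : 16.0 : 1.6

Rubidium pattern (n=2): 0.52085089 : 0.40169822 : 0.07745089
Element Ex pattern (n=2): 0.499849 : 0.414302 : 0.085849
Convolve the two distributions (both contribute in 2-u steps):
  M: 0.52085089×0.499849 = 0.260347
  M+2: 0.52085089×0.414302 + 0.40169822×0.499849 = 0.416578
  M+4: 0.52085089×0.085849 + 0.40169822×0.414302 + 0.07745089×0.499849 = 0.249853
  M+6: 0.40169822×0.085849 + 0.07745089×0.414302 = 0.066573
  M+8: 0.07745089×0.085849 = 0.006649
Scale to base peak (0.416578) = 100: 62.5 : 100.0 : 60.0 : 16.0 : 1.6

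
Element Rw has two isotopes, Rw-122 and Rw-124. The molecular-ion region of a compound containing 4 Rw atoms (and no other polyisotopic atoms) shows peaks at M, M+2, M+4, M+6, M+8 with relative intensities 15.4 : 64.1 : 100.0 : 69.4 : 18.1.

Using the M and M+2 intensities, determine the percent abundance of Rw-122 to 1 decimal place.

Let p = fractional abundance of Rw-122. I(M+2)/I(M) = [C(4,1)·p^3·(1−p)] / p^4 = 4·(1−p)/p = 64.1/15.4 = 4.1623
(1−p)/p = 4.1623/4 = 1.0406  ⇒  p = 1/(1 + 1.0406) = 0.4901
Rw-122: 49.0%, Rw-124: 51.0%.

49.0%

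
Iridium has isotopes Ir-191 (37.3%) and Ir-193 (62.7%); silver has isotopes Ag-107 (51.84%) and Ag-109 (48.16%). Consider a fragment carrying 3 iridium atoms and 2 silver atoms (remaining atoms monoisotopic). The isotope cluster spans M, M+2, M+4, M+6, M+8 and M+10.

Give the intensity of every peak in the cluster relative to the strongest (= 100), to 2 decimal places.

4.02 : 27.77 : 75.28 : 100.00 : 64.95 : 16.49

Iridium pattern (n=3): 0.05189512 : 0.26170165 : 0.43991135 : 0.24649188
Silver pattern (n=2): 0.26873856 : 0.49932288 : 0.23193856
Convolve the two distributions (both contribute in 2-u steps):
  M: 0.05189512×0.26873856 = 0.013946
  M+2: 0.05189512×0.49932288 + 0.26170165×0.26873856 = 0.096242
  M+4: 0.05189512×0.23193856 + 0.26170165×0.49932288 + 0.43991135×0.26873856 = 0.260931
  M+6: 0.26170165×0.23193856 + 0.43991135×0.49932288 + 0.24649188×0.26873856 = 0.346598
  M+8: 0.43991135×0.23193856 + 0.24649188×0.49932288 = 0.225111
  M+10: 0.24649188×0.23193856 = 0.057171
Scale to base peak (0.346598) = 100: 4.02 : 27.77 : 75.28 : 100.00 : 64.95 : 16.49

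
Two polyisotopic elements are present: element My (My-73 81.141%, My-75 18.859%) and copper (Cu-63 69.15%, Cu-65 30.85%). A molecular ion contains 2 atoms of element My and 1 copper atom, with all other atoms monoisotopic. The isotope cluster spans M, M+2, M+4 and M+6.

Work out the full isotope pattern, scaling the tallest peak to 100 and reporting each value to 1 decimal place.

Element My pattern (n=2): 0.65838619 : 0.30604762 : 0.03556619
Copper pattern (n=1): 0.6915 : 0.3085
Convolve the two distributions (both contribute in 2-u steps):
  M: 0.65838619×0.6915 = 0.455274
  M+2: 0.65838619×0.3085 + 0.30604762×0.6915 = 0.414744
  M+4: 0.30604762×0.3085 + 0.03556619×0.6915 = 0.119010
  M+6: 0.03556619×0.3085 = 0.010972
Scale to base peak (0.455274) = 100: 100.0 : 91.1 : 26.1 : 2.4

100.0 : 91.1 : 26.1 : 2.4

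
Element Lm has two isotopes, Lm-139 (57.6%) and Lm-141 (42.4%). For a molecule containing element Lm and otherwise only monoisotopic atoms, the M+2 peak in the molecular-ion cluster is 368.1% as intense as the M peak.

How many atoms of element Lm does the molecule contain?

5

The M+2/M ratio from n Lm atoms is n · q/p = n · 0.424/0.576.
n = 3.681 × 0.576/0.424 = 5.00 ≈ 5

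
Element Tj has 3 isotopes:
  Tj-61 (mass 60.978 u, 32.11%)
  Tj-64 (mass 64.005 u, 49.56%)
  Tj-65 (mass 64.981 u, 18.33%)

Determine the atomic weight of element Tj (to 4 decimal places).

Average mass = Σ (abundance × isotope mass) = 0.3211 × 60.978 + 0.4956 × 64.005 + 0.1833 × 64.981
= 19.58004 + 31.72088 + 11.91102 = 63.21194 u

63.2119 u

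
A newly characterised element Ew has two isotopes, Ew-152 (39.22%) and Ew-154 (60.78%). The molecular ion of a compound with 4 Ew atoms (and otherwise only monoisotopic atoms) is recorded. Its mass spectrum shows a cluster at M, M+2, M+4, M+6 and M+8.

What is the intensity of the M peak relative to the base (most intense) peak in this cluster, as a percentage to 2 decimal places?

6.72%

Term probabilities: M 0.0237, M+2 0.1467, M+4 0.3409, M+6 0.3522, M+8 0.1365. Base peak = M+6.
P(M+6) = C(4,3) × 0.3922^1 × 0.6078^3 = 4 × 0.3922 × 0.22453399 = 0.352249 (base)
P(M) = C(4,0) × 0.3922^4 × 0.6078^0 = 1 × 0.02366085 × 1.0000 = 0.023661
Relative intensity = 0.023661 / 0.352249 × 100 = 6.72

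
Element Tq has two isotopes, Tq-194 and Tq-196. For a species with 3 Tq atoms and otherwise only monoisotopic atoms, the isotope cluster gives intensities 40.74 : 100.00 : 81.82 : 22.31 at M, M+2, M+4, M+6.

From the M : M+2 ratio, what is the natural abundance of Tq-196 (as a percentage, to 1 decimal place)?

45.0%

Write p for the Tq-194 fraction. I(M+2)/I(M) = [C(3,1)·p^2·(1−p)] / p^3 = 3·(1−p)/p = 100.00/40.74 = 2.4546
(1−p)/p = 2.4546/3 = 0.8182  ⇒  p = 1/(1 + 0.8182) = 0.5500
Tq-194: 55.0%, Tq-196: 45.0%.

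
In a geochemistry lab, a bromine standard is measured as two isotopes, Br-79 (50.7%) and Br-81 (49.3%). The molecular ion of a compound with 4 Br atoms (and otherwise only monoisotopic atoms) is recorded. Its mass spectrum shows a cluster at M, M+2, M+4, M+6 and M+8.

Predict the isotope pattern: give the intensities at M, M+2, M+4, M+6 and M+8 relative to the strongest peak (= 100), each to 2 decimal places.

The 4 Br atoms are independent, so intensities follow the terms of (0.507 + 0.493)^4.
P(M) = 0.507^4 = 0.066074
P(M+2) = 4 × 0.507^3 × 0.493^1 = 0.256999
P(M+4) = 6 × 0.507^2 × 0.493^2 = 0.374853
P(M+6) = 4 × 0.507^1 × 0.493^3 = 0.243001
P(M+8) = 0.493^4 = 0.059073
The M+4 peak is largest (0.374853); scaling to 100 gives 17.63 : 68.56 : 100.00 : 64.83 : 15.76.

17.63 : 68.56 : 100.00 : 64.83 : 15.76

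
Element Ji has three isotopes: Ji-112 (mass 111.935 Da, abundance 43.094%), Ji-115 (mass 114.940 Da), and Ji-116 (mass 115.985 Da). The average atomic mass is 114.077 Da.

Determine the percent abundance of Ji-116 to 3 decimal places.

41.337%

The remaining 56.906% is split between Ji-115 (fraction x) and Ji-116 (fraction 0.56906 − x).
Substituting: 114.940x + 115.985(0.56906 − x) = 65.8397311
(114.940 − 115.985)x = -0.162693  ⇒  x = 0.15569, y = 0.41337
Ji-115: 15.569%, Ji-116: 41.337%.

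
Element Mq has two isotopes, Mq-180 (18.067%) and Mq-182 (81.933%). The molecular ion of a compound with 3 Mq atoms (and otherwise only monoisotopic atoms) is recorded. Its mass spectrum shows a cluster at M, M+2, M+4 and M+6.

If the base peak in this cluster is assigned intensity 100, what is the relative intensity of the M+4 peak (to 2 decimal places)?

Binomial terms of (0.18067 + 0.81933)^3: M 0.0059, M+2 0.0802, M+4 0.3639, M+6 0.5500 → M+6 is the base peak.
P(M+6) = C(3,3) × 0.18067^0 × 0.81933^3 = 1 × 1.0000 × 0.55001758 = 0.550018 (base)
P(M+4) = C(3,2) × 0.18067^1 × 0.81933^2 = 3 × 0.18067 × 0.67130165 = 0.363852
Relative intensity = 0.363852 / 0.550018 × 100 = 66.15

66.15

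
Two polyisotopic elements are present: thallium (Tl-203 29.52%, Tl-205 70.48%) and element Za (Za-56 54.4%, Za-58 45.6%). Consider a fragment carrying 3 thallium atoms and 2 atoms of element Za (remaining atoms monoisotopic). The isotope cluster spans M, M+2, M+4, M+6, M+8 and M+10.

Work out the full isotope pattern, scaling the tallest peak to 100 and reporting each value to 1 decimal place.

Thallium pattern (n=3): 0.02572463 : 0.18425524 : 0.43991564 : 0.35010449
Element Za pattern (n=2): 0.295936 : 0.496128 : 0.207936
Convolve the two distributions (both contribute in 2-u steps):
  M: 0.02572463×0.295936 = 0.007613
  M+2: 0.02572463×0.496128 + 0.18425524×0.295936 = 0.067290
  M+4: 0.02572463×0.207936 + 0.18425524×0.496128 + 0.43991564×0.295936 = 0.226950
  M+6: 0.18425524×0.207936 + 0.43991564×0.496128 + 0.35010449×0.295936 = 0.360176
  M+8: 0.43991564×0.207936 + 0.35010449×0.496128 = 0.265171
  M+10: 0.35010449×0.207936 = 0.072799
Scale to base peak (0.360176) = 100: 2.1 : 18.7 : 63.0 : 100.0 : 73.6 : 20.2

2.1 : 18.7 : 63.0 : 100.0 : 73.6 : 20.2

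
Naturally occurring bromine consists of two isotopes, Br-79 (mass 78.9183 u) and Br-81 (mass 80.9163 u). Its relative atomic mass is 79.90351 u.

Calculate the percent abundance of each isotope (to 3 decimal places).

Br-79: 50.690%, Br-81: 49.310%

Writing the weighted mean with unknown fraction x of Br-79:
78.9183·x + 80.9163·(1 − x) = 79.90351
(78.9183 − 80.9163)·x = 79.90351 − 80.9163
x = -1.01279 / -1.9980 = 0.50690 → 50.690% Br-79, 49.310% Br-81.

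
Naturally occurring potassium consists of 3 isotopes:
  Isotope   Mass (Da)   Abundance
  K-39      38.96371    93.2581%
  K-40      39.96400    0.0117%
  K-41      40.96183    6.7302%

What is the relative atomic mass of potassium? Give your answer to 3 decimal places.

Weight each isotope mass by its fractional abundance: 0.932581 × 38.96371 + 0.000117 × 39.96400 + 0.067302 × 40.96183
= 36.336816 + 0.004676 + 2.756813 = 39.098305 Da

39.098 Da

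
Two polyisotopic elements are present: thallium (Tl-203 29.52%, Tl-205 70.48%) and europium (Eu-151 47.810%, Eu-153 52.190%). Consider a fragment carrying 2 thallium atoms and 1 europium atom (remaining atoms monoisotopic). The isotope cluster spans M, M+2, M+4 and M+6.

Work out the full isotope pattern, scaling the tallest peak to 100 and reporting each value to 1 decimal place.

Thallium pattern (n=2): 0.08714304 : 0.41611392 : 0.49674304
Europium pattern (n=1): 0.4781 : 0.5219
Convolve the two distributions (both contribute in 2-u steps):
  M: 0.08714304×0.4781 = 0.041663
  M+2: 0.08714304×0.5219 + 0.41611392×0.4781 = 0.244424
  M+4: 0.41611392×0.5219 + 0.49674304×0.4781 = 0.454663
  M+6: 0.49674304×0.5219 = 0.259250
Scale to base peak (0.454663) = 100: 9.2 : 53.8 : 100.0 : 57.0

9.2 : 53.8 : 100.0 : 57.0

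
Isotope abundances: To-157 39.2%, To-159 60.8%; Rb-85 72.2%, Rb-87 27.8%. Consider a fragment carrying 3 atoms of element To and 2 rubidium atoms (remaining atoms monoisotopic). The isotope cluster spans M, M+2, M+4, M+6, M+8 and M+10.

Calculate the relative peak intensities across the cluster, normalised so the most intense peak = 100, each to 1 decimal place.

9.1 : 49.5 : 100.0 : 91.1 : 36.0 : 5.1

Element To pattern (n=3): 0.06023629 : 0.28028314 : 0.43472486 : 0.22475571
Rubidium pattern (n=2): 0.521284 : 0.401432 : 0.077284
Convolve the two distributions (both contribute in 2-u steps):
  M: 0.06023629×0.521284 = 0.031400
  M+2: 0.06023629×0.401432 + 0.28028314×0.521284 = 0.170288
  M+4: 0.06023629×0.077284 + 0.28028314×0.401432 + 0.43472486×0.521284 = 0.343785
  M+6: 0.28028314×0.077284 + 0.43472486×0.401432 + 0.22475571×0.521284 = 0.313335
  M+8: 0.43472486×0.077284 + 0.22475571×0.401432 = 0.123821
  M+10: 0.22475571×0.077284 = 0.017370
Scale to base peak (0.343785) = 100: 9.1 : 49.5 : 100.0 : 91.1 : 36.0 : 5.1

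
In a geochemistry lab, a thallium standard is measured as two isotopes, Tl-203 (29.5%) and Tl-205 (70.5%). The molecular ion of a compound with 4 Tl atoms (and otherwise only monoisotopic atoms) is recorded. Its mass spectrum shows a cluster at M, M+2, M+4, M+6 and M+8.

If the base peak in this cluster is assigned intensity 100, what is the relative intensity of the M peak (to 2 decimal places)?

Term probabilities: M 0.0076, M+2 0.0724, M+4 0.2595, M+6 0.4135, M+8 0.2470. Base peak = M+6.
P(M+6) = C(4,3) × 0.295^1 × 0.705^3 = 4 × 0.2950 × 0.35040263 = 0.413475 (base)
P(M) = C(4,0) × 0.295^4 × 0.705^0 = 1 × 0.00757335 × 1.0000 = 0.007573
Relative intensity = 0.007573 / 0.413475 × 100 = 1.83

1.83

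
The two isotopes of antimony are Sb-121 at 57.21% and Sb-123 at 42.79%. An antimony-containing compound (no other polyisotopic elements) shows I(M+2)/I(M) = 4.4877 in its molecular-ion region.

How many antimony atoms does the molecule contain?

6

With n Sb atoms, P(M+2)/P(M) = C(n,1)·p^(n−1)q / p^n = n·q/p = n · 0.4279/0.5721.
n = 4.4877 × 0.5721/0.4279 = 6.00 ≈ 6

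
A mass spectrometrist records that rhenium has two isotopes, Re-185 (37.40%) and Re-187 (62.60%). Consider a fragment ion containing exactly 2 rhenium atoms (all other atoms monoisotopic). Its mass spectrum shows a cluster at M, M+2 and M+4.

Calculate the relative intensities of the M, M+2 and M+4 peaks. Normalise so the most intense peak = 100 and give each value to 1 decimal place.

29.9 : 100.0 : 83.7

Expanding (0.3740 + 0.6260)^2:
P(M) = 0.3740^2 = 0.139876
P(M+2) = 2 × 0.3740^1 × 0.6260^1 = 0.468248
P(M+4) = 0.6260^2 = 0.391876
The M+2 peak is largest (0.468248); scaling to 100 gives 29.9 : 100.0 : 83.7.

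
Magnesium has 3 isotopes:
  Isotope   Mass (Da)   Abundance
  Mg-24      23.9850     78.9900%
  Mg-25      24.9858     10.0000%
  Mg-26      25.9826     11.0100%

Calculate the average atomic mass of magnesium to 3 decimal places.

24.305 Da

Average mass = Σ (abundance × isotope mass) = 0.789900 × 23.9850 + 0.100000 × 24.9858 + 0.110100 × 25.9826
= 18.94575 + 2.49858 + 2.86068 = 24.30501 Da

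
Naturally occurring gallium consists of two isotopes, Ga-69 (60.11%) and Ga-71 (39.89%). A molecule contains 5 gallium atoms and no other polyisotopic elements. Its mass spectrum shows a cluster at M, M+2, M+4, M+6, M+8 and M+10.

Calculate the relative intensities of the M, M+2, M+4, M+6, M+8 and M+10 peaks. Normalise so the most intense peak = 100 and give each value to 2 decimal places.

Expanding (0.6011 + 0.3989)^5:
P(M) = 0.6011^5 = 0.078475
P(M+2) = 5 × 0.6011^4 × 0.3989^1 = 0.260388
P(M+4) = 10 × 0.6011^3 × 0.3989^2 = 0.345596
P(M+6) = 10 × 0.6011^2 × 0.3989^3 = 0.229343
P(M+8) = 5 × 0.6011^1 × 0.3989^4 = 0.076098
P(M+10) = 0.3989^5 = 0.010100
The M+4 peak is largest (0.345596); scaling to 100 gives 22.71 : 75.34 : 100.00 : 66.36 : 22.02 : 2.92.

22.71 : 75.34 : 100.00 : 66.36 : 22.02 : 2.92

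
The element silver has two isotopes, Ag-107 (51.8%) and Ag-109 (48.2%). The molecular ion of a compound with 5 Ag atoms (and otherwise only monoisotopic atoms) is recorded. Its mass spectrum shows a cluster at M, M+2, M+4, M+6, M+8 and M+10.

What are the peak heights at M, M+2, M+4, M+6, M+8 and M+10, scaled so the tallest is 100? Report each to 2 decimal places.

Expanding (0.518 + 0.482)^5:
P(M) = 0.518^5 = 0.037295
P(M+2) = 5 × 0.518^4 × 0.482^1 = 0.173515
P(M+4) = 10 × 0.518^3 × 0.482^2 = 0.322911
P(M+6) = 10 × 0.518^2 × 0.482^3 = 0.300470
P(M+8) = 5 × 0.518^1 × 0.482^4 = 0.139794
P(M+10) = 0.482^5 = 0.026016
The M+4 peak is largest (0.322911); scaling to 100 gives 11.55 : 53.73 : 100.00 : 93.05 : 43.29 : 8.06.

11.55 : 53.73 : 100.00 : 93.05 : 43.29 : 8.06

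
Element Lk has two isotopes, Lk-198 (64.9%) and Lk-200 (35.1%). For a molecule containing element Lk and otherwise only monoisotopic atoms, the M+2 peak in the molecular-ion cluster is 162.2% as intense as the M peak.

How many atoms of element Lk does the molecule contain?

3

With n Lk atoms, P(M+2)/P(M) = C(n,1)·p^(n−1)q / p^n = n·q/p = n · 0.351/0.649.
n = 1.622 × 0.649/0.351 = 3.00 ≈ 3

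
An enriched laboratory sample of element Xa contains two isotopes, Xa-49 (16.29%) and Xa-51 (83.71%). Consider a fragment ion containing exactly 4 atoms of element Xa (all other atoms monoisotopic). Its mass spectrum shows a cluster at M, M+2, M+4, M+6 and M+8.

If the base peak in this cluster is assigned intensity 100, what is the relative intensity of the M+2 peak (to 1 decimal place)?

Term probabilities: M 0.0007, M+2 0.0145, M+4 0.1116, M+6 0.3822, M+8 0.4910. Base peak = M+8.
P(M+8) = C(4,4) × 0.1629^0 × 0.8371^4 = 1 × 1.0000 × 0.49103152 = 0.491032 (base)
P(M+2) = C(4,1) × 0.1629^3 × 0.8371^1 = 4 × 0.00432278 × 0.8371 = 0.014474
Relative intensity = 0.014474 / 0.491032 × 100 = 2.9

2.9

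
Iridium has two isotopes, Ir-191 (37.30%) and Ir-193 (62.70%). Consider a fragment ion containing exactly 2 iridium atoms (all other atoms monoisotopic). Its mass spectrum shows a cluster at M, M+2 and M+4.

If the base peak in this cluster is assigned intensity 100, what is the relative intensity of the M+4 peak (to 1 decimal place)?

(0.3730 + 0.6270)^2 gives M 0.1391, M+2 0.4677, M+4 0.3931; the largest is M+2.
P(M+2) = C(2,1) × 0.3730^1 × 0.6270^1 = 2 × 0.3730 × 0.6270 = 0.467742 (base)
P(M+4) = C(2,2) × 0.3730^0 × 0.6270^2 = 1 × 1.0000 × 0.393129 = 0.393129
Relative intensity = 0.393129 / 0.467742 × 100 = 84.0

84.0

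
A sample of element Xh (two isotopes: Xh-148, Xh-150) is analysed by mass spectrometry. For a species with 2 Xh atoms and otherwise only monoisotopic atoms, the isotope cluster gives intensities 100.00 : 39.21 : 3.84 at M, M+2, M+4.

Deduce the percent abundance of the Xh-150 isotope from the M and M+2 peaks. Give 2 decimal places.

16.39%

Let p = fractional abundance of Xh-148. I(M+2)/I(M) = [C(2,1)·p^1·(1−p)] / p^2 = 2·(1−p)/p = 39.21/100.00 = 0.3921
(1−p)/p = 0.3921/2 = 0.1961  ⇒  p = 1/(1 + 0.1961) = 0.8361
Xh-148: 83.61%, Xh-150: 16.39%.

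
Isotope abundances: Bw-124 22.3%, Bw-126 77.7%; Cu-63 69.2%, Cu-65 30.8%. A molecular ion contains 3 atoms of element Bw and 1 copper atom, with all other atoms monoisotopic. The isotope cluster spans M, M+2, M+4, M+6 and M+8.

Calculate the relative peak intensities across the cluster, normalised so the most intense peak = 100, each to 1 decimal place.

1.7 : 18.6 : 70.2 : 100.0 : 32.2

Element Bw pattern (n=3): 0.01108957 : 0.1159183 : 0.4038947 : 0.46909743
Copper pattern (n=1): 0.6920 : 0.3080
Convolve the two distributions (both contribute in 2-u steps):
  M: 0.01108957×0.6920 = 0.007674
  M+2: 0.01108957×0.3080 + 0.1159183×0.6920 = 0.083631
  M+4: 0.1159183×0.3080 + 0.4038947×0.6920 = 0.315198
  M+6: 0.4038947×0.3080 + 0.46909743×0.6920 = 0.449015
  M+8: 0.46909743×0.3080 = 0.144482
Scale to base peak (0.449015) = 100: 1.7 : 18.6 : 70.2 : 100.0 : 32.2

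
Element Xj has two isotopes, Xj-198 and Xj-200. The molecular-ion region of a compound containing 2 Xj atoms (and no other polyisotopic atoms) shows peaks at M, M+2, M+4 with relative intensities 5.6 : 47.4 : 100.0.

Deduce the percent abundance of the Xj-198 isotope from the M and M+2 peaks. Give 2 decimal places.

19.11%

Write p for the Xj-198 fraction. I(M+2)/I(M) = [C(2,1)·p^1·(1−p)] / p^2 = 2·(1−p)/p = 47.4/5.6 = 8.4643
(1−p)/p = 8.4643/2 = 4.2321  ⇒  p = 1/(1 + 4.2321) = 0.1911
Xj-198: 19.11%, Xj-200: 80.89%.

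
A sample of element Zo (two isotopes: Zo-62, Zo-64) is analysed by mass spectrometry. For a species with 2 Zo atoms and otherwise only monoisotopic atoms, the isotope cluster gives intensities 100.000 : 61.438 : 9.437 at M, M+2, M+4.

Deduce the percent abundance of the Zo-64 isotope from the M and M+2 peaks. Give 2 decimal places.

If p is the fraction of Zo that is Zo-62, then I(M+2)/I(M) = [C(2,1)·p^1·(1−p)] / p^2 = 2·(1−p)/p = 61.438/100.000 = 0.6144
(1−p)/p = 0.6144/2 = 0.3072  ⇒  p = 1/(1 + 0.3072) = 0.7650
Zo-62: 76.50%, Zo-64: 23.50%.

23.50%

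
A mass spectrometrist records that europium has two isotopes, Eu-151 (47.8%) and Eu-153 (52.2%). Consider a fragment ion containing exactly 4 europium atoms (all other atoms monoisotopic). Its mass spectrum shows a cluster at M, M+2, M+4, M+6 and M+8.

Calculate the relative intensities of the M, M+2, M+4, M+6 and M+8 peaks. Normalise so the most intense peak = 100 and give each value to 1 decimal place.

14.0 : 61.0 : 100.0 : 72.8 : 19.9

Each Eu atom is independently Eu-151 (p = 0.478) or Eu-153 (q = 0.522); the cluster is the binomial expansion (p + q)^4.
P(M) = 0.478^4 = 0.052205
P(M+2) = 4 × 0.478^3 × 0.522^1 = 0.228042
P(M+4) = 6 × 0.478^2 × 0.522^2 = 0.373549
P(M+6) = 4 × 0.478^1 × 0.522^3 = 0.271956
P(M+8) = 0.522^4 = 0.074248
The M+4 peak is largest (0.373549); scaling to 100 gives 14.0 : 61.0 : 100.0 : 72.8 : 19.9.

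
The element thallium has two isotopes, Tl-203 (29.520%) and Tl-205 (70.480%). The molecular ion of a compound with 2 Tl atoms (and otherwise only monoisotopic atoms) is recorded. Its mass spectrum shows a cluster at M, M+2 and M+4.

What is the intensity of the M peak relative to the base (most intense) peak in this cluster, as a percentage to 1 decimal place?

(0.29520 + 0.70480)^2 gives M 0.0871, M+2 0.4161, M+4 0.4967; the largest is M+4.
P(M+4) = C(2,2) × 0.29520^0 × 0.70480^2 = 1 × 1.0000 × 0.49674304 = 0.496743 (base)
P(M) = C(2,0) × 0.29520^2 × 0.70480^0 = 1 × 0.08714304 × 1.0000 = 0.087143
Relative intensity = 0.087143 / 0.496743 × 100 = 17.5

17.5%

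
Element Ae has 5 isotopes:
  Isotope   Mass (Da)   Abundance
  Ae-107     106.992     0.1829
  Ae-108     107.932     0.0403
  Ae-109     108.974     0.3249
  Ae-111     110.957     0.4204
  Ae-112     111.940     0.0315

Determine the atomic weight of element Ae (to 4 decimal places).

Ar = Σ fᵢ·mᵢ = 0.1829 × 106.992 + 0.0403 × 107.932 + 0.3249 × 108.974 + 0.4204 × 110.957 + 0.0315 × 111.940
= 19.56884 + 4.34966 + 35.40565 + 46.64632 + 3.52611 = 109.49658 Da

109.4966 Da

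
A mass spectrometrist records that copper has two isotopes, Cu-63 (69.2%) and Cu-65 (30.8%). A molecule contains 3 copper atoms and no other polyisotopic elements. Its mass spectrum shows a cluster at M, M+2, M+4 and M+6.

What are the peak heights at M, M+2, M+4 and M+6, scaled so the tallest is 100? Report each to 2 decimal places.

74.89 : 100.00 : 44.51 : 6.60

Expanding (0.692 + 0.308)^3:
P(M) = 0.692^3 = 0.331374
P(M+2) = 3 × 0.692^2 × 0.308^1 = 0.442470
P(M+4) = 3 × 0.692^1 × 0.308^2 = 0.196938
P(M+6) = 0.308^3 = 0.029218
The M+2 peak is largest (0.442470); scaling to 100 gives 74.89 : 100.00 : 44.51 : 6.60.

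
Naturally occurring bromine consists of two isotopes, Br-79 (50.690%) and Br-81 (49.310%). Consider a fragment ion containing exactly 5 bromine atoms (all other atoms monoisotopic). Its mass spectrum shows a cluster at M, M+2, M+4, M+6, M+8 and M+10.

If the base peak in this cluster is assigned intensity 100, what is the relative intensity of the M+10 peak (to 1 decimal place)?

9.2

Binomial terms of (0.50690 + 0.49310)^5: M 0.0335, M+2 0.1628, M+4 0.3167, M+6 0.3081, M+8 0.1498, M+10 0.0292 → M+4 is the base peak.
P(M+4) = C(5,2) × 0.50690^3 × 0.49310^2 = 10 × 0.13024674 × 0.24314761 = 0.316692 (base)
P(M+10) = C(5,5) × 0.50690^0 × 0.49310^5 = 1 × 1.0000 × 0.02915245 = 0.029152
Relative intensity = 0.029152 / 0.316692 × 100 = 9.2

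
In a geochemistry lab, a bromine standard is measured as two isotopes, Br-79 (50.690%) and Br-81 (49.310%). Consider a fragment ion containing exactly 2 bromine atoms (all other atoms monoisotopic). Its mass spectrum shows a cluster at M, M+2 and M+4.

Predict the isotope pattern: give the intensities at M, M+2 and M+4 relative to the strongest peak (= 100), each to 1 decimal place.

51.4 : 100.0 : 48.6

Each Br atom is independently Br-79 (p = 0.50690) or Br-81 (q = 0.49310); the cluster is the binomial expansion (p + q)^2.
P(M) = 0.50690^2 = 0.256948
P(M+2) = 2 × 0.50690^1 × 0.49310^1 = 0.499905
P(M+4) = 0.49310^2 = 0.243148
The M+2 peak is largest (0.499905); scaling to 100 gives 51.4 : 100.0 : 48.6.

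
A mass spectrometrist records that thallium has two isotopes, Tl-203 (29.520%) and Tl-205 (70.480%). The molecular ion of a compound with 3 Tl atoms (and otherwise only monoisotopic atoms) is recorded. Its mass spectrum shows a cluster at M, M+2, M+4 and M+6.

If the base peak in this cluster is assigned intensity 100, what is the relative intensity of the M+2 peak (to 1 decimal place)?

(0.29520 + 0.70480)^3 gives M 0.0257, M+2 0.1843, M+4 0.4399, M+6 0.3501; the largest is M+4.
P(M+4) = C(3,2) × 0.29520^1 × 0.70480^2 = 3 × 0.2952 × 0.49674304 = 0.439916 (base)
P(M+2) = C(3,1) × 0.29520^2 × 0.70480^1 = 3 × 0.08714304 × 0.7048 = 0.184255
Relative intensity = 0.184255 / 0.439916 × 100 = 41.9

41.9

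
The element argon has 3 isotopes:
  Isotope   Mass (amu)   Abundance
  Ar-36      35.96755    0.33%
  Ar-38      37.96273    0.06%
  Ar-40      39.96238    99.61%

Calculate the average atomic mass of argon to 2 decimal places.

Average mass = Σ (abundance × isotope mass) = 0.0033 × 35.96755 + 0.0006 × 37.96273 + 0.9961 × 39.96238
= 0.118693 + 0.022778 + 39.806527 = 39.947998 amu

39.95 amu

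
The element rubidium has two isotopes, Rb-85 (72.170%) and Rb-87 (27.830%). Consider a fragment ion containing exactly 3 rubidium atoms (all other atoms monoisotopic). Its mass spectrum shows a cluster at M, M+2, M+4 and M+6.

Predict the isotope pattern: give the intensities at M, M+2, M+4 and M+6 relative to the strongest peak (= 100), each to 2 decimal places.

Expanding (0.72170 + 0.27830)^3:
P(M) = 0.72170^3 = 0.375898
P(M+2) = 3 × 0.72170^2 × 0.27830^1 = 0.434858
P(M+4) = 3 × 0.72170^1 × 0.27830^2 = 0.167689
P(M+6) = 0.27830^3 = 0.021555
The M+2 peak is largest (0.434858); scaling to 100 gives 86.44 : 100.00 : 38.56 : 4.96.

86.44 : 100.00 : 38.56 : 4.96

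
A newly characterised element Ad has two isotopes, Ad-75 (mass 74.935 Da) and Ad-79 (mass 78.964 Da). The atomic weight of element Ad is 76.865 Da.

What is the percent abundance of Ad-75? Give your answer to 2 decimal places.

Writing the weighted mean with unknown fraction x of Ad-75:
74.935·x + 78.964·(1 − x) = 76.865
(74.935 − 78.964)·x = 76.865 − 78.964
x = -2.099 / -4.029 = 0.52097 → 52.10% Ad-75, 47.90% Ad-79.

52.10%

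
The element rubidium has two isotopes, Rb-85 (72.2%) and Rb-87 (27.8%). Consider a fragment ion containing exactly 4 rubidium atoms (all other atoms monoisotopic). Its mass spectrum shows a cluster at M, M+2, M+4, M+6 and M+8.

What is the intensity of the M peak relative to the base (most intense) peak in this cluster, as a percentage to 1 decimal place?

Binomial terms of (0.722 + 0.278)^4: M 0.2717, M+2 0.4185, M+4 0.2417, M+6 0.0620, M+8 0.0060 → M+2 is the base peak.
P(M+2) = C(4,1) × 0.722^3 × 0.278^1 = 4 × 0.37636705 × 0.2780 = 0.418520 (base)
P(M) = C(4,0) × 0.722^4 × 0.278^0 = 1 × 0.27173701 × 1.0000 = 0.271737
Relative intensity = 0.271737 / 0.418520 × 100 = 64.9

64.9%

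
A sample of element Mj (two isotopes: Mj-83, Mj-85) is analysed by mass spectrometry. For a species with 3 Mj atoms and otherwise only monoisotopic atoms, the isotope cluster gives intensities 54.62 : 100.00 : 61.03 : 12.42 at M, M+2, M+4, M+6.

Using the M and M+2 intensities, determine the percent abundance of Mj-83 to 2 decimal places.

If p is the fraction of Mj that is Mj-83, then I(M+2)/I(M) = [C(3,1)·p^2·(1−p)] / p^3 = 3·(1−p)/p = 100.00/54.62 = 1.8308
(1−p)/p = 1.8308/3 = 0.6103  ⇒  p = 1/(1 + 0.6103) = 0.6210
Mj-83: 62.10%, Mj-85: 37.90%.

62.10%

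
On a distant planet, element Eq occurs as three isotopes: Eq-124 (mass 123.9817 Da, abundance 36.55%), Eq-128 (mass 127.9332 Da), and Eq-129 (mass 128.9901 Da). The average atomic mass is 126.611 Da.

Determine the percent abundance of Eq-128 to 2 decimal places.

The remaining 63.45% is split between Eq-128 (fraction x) and Eq-129 (fraction 0.6345 − x).
Substituting: 127.9332x + 128.9901(0.6345 − x) = 81.29568865
(127.9332 − 128.9901)x = -0.5485298  ⇒  x = 0.51900, y = 0.11550
Eq-128: 51.90%, Eq-129: 11.55%.

51.90%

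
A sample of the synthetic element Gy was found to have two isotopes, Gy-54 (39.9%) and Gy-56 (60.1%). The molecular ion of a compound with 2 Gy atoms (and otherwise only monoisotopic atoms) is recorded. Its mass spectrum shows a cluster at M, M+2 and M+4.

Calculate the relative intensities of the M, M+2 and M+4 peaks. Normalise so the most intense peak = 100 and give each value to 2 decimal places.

The 2 Gy atoms are independent, so intensities follow the terms of (0.399 + 0.601)^2.
P(M) = 0.399^2 = 0.159201
P(M+2) = 2 × 0.399^1 × 0.601^1 = 0.479598
P(M+4) = 0.601^2 = 0.361201
The M+2 peak is largest (0.479598); scaling to 100 gives 33.19 : 100.00 : 75.31.

33.19 : 100.00 : 75.31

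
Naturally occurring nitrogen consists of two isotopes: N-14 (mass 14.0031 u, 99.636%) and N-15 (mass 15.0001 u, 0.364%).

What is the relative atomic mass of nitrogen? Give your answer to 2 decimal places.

Average mass = Σ (abundance × isotope mass) = 0.99636 × 14.0031 + 0.00364 × 15.0001
= 13.95213 + 0.05460 = 14.00673 u

14.01 u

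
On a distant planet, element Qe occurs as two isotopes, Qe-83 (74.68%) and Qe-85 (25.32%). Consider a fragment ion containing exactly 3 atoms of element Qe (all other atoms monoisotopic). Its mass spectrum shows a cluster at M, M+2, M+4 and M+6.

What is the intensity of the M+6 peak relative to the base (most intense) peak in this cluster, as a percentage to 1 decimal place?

Term probabilities: M 0.4165, M+2 0.4236, M+4 0.1436, M+6 0.0162. Base peak = M+2.
P(M+2) = C(3,1) × 0.7468^2 × 0.2532^1 = 3 × 0.55771024 × 0.2532 = 0.423637 (base)
P(M+6) = C(3,3) × 0.7468^0 × 0.2532^3 = 1 × 1.0000 × 0.01623271 = 0.016233
Relative intensity = 0.016233 / 0.423637 × 100 = 3.8

3.8%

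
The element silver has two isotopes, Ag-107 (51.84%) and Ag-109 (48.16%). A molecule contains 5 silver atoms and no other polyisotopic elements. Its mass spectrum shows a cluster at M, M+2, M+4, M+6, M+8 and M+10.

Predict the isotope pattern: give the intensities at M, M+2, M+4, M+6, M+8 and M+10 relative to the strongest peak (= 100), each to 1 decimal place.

Expanding (0.5184 + 0.4816)^5:
P(M) = 0.5184^5 = 0.037439
P(M+2) = 5 × 0.5184^4 × 0.4816^1 = 0.173907
P(M+4) = 10 × 0.5184^3 × 0.4816^2 = 0.323123
P(M+6) = 10 × 0.5184^2 × 0.4816^3 = 0.300185
P(M+8) = 5 × 0.5184^1 × 0.4816^4 = 0.139438
P(M+10) = 0.4816^5 = 0.025908
The M+4 peak is largest (0.323123); scaling to 100 gives 11.6 : 53.8 : 100.0 : 92.9 : 43.2 : 8.0.

11.6 : 53.8 : 100.0 : 92.9 : 43.2 : 8.0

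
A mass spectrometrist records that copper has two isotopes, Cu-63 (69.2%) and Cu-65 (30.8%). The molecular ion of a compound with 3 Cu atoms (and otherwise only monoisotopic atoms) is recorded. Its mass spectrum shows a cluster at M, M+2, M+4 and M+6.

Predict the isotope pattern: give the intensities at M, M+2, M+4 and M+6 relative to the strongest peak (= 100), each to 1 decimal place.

74.9 : 100.0 : 44.5 : 6.6

The 3 Cu atoms are independent, so intensities follow the terms of (0.692 + 0.308)^3.
P(M) = 0.692^3 = 0.331374
P(M+2) = 3 × 0.692^2 × 0.308^1 = 0.442470
P(M+4) = 3 × 0.692^1 × 0.308^2 = 0.196938
P(M+6) = 0.308^3 = 0.029218
The M+2 peak is largest (0.442470); scaling to 100 gives 74.9 : 100.0 : 44.5 : 6.6.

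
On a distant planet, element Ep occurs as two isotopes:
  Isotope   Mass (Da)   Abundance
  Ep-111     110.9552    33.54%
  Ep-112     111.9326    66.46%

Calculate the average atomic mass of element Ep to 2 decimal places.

Ar = Σ fᵢ·mᵢ = 0.3354 × 110.9552 + 0.6646 × 111.9326
= 37.21437 + 74.39041 = 111.60478 Da

111.60 Da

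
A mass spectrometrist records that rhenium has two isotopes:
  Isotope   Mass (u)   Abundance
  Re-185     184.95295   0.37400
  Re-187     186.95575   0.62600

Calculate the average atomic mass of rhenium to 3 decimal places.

186.207 u

Ar = Σ fᵢ·mᵢ = 0.37400 × 184.95295 + 0.62600 × 186.95575
= 69.172403 + 117.034300 = 186.206703 u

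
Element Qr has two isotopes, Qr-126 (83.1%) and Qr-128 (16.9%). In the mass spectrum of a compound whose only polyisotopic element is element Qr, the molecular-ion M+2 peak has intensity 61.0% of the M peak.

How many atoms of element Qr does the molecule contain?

For n independent Qr atoms, I(M+2)/I(M) = n · (abundance Qr-128) / (abundance Qr-126) = n · 0.169/0.831.
n = 0.610 × 0.831/0.169 = 3.00 ≈ 3

3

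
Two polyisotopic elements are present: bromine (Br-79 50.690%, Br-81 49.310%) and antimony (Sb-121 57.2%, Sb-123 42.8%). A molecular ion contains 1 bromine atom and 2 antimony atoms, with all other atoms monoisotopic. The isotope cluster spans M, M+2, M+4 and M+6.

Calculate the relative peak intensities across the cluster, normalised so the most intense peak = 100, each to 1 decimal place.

Bromine pattern (n=1): 0.5069 : 0.4931
Antimony pattern (n=2): 0.327184 : 0.489632 : 0.183184
Convolve the two distributions (both contribute in 2-u steps):
  M: 0.5069×0.327184 = 0.165850
  M+2: 0.5069×0.489632 + 0.4931×0.327184 = 0.409529
  M+4: 0.5069×0.183184 + 0.4931×0.489632 = 0.334294
  M+6: 0.4931×0.183184 = 0.090328
Scale to base peak (0.409529) = 100: 40.5 : 100.0 : 81.6 : 22.1

40.5 : 100.0 : 81.6 : 22.1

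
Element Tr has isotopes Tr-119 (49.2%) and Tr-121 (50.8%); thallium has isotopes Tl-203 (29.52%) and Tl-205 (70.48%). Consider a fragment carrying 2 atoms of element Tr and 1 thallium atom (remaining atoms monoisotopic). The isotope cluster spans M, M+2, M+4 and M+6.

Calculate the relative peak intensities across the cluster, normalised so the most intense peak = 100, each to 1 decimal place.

Element Tr pattern (n=2): 0.242064 : 0.499872 : 0.258064
Thallium pattern (n=1): 0.2952 : 0.7048
Convolve the two distributions (both contribute in 2-u steps):
  M: 0.242064×0.2952 = 0.071457
  M+2: 0.242064×0.7048 + 0.499872×0.2952 = 0.318169
  M+4: 0.499872×0.7048 + 0.258064×0.2952 = 0.428490
  M+6: 0.258064×0.7048 = 0.181884
Scale to base peak (0.428490) = 100: 16.7 : 74.3 : 100.0 : 42.4

16.7 : 74.3 : 100.0 : 42.4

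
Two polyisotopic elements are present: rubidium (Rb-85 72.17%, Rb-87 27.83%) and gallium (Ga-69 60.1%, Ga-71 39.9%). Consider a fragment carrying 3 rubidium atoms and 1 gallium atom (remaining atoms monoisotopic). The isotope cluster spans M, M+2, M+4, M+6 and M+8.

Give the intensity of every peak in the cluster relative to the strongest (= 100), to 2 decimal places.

Rubidium pattern (n=3): 0.37589809 : 0.43485841 : 0.16768892 : 0.02155458
Gallium pattern (n=1): 0.6010 : 0.3990
Convolve the two distributions (both contribute in 2-u steps):
  M: 0.37589809×0.6010 = 0.225915
  M+2: 0.37589809×0.3990 + 0.43485841×0.6010 = 0.411333
  M+4: 0.43485841×0.3990 + 0.16768892×0.6010 = 0.274290
  M+6: 0.16768892×0.3990 + 0.02155458×0.6010 = 0.079862
  M+8: 0.02155458×0.3990 = 0.008600
Scale to base peak (0.411333) = 100: 54.92 : 100.00 : 66.68 : 19.42 : 2.09

54.92 : 100.00 : 66.68 : 19.42 : 2.09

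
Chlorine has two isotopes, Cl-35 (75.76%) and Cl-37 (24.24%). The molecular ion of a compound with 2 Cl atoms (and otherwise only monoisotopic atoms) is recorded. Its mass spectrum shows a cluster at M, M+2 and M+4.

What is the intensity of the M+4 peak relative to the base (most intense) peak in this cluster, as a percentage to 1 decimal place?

Binomial terms of (0.7576 + 0.2424)^2: M 0.5740, M+2 0.3673, M+4 0.0588 → M is the base peak.
P(M) = C(2,0) × 0.7576^2 × 0.2424^0 = 1 × 0.57395776 × 1.0000 = 0.573958 (base)
P(M+4) = C(2,2) × 0.7576^0 × 0.2424^2 = 1 × 1.0000 × 0.05875776 = 0.058758
Relative intensity = 0.058758 / 0.573958 × 100 = 10.2

10.2%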